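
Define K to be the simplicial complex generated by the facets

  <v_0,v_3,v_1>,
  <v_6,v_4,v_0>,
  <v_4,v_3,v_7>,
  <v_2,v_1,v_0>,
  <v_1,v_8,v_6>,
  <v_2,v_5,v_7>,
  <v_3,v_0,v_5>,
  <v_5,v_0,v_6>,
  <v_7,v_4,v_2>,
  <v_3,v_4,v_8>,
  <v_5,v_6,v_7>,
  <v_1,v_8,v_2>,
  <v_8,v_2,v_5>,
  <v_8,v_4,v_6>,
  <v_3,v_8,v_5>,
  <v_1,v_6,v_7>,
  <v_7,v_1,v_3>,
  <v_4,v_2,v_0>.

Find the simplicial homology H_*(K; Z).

We work with the vertex ordering v_0 < v_1 < v_2 < v_3 < v_4 < v_5 < v_6 < v_7 < v_8. The simplices of K, each written with vertices in increasing order, are:

  0-simplices (9): [v_0], [v_1], [v_2], [v_3], [v_4], [v_5], [v_6], [v_7], [v_8]
  1-simplices (27): (27 of them)
  2-simplices (18): (18 of them)

so the chain groups are C_0 ≅ Z^9, C_1 ≅ Z^27, C_2 ≅ Z^18.

Boundary ∂_1: C_1 → C_0 maps an edge to its endpoints' difference, ∂[p,q] = q − p. For instance
  ∂[v_0,v_1] = [v_1] − [v_0].
As a 9×27 matrix over Z this has rank 8, with invariant factors (1,1,1,1,1,1,1,1).

∂_2: C_2 → C_1 maps a triangle to the signed sum of its edges. For instance
  ∂[v_3,v_4,v_8] = [v_4,v_8] − [v_3,v_8] + [v_3,v_4],
  ∂[v_3,v_4,v_7] = [v_4,v_7] − [v_3,v_7] + [v_3,v_4].
As a 27×18 matrix over Z this has rank 17, with invariant factors (1,1,1,1,1,1,1,1,1,1,1,1,1,1,1,1,1).

Computing H_k = (kernel of ∂_k) / (image of ∂_{k+1}):

  H_0: rank C_0 − rank ∂_1 = 9 − 8 = 1, and the invariant factors of ∂_1 are all 1, so H_0 ≅ Z.
  H_1: rank ker ∂_1 − rank ∂_2 = (27 − 8) − 17 = 2, and the invariant factors of ∂_2 are all 1, so H_1 ≅ Z^2.
  H_2: rank ker ∂_2 − rank ∂_3 = (18 − 17) − 0 = 1, and there is no ∂_3, so H_2 ≅ Z.

As a check, the Euler characteristic is 9 − 27 + 18 = 0, which agrees with 1 − 2 + 1 = 0.

H_0 = Z,  H_1 = Z^2,  H_2 = Z.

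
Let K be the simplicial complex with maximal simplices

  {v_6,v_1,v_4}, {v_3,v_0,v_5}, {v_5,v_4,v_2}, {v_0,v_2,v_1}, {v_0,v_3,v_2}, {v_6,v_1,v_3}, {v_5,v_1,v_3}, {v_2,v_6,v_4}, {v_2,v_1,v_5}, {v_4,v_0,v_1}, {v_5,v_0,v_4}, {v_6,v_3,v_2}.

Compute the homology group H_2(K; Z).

Order the vertices as v_0 < v_1 < v_2 < v_3 < v_4 < v_5 < v_6. Listing each simplex with vertices in this order, K has dimension 2 with simplices:

  0-simplices (7): [v_0], [v_1], [v_2], [v_3], [v_4], [v_5], [v_6]
  1-simplices (18): (18 of them)
  2-simplices (12): (12 of them)

giving chain groups C_0 ≅ Z^7, C_1 ≅ Z^18, C_2 ≅ Z^12.

∂_1: C_1 → C_0 is given by ∂[p,q] = [q] − [p].
As a 7×18 matrix over Z this has rank 6, with invariant factors (1,1,1,1,1,1).

The boundary map ∂_2: C_2 → C_1 sends each 2-simplex [p,q,r] to [q,r] − [p,r] + [p,q]. For instance
  ∂[v_2,v_4,v_5] = [v_4,v_5] − [v_2,v_5] + [v_2,v_4],
  ∂[v_0,v_1,v_4] = [v_1,v_4] − [v_0,v_4] + [v_0,v_1].
The resulting 18×12 matrix has rank 12, and its Smith normal form has invariant factors (1,1,1,1,1,1,1,1,1,1,1,2).

Reading off H_k = ker ∂_k / im ∂_{k+1}:

  H_2: rank ker ∂_2 − rank ∂_3 = (12 − 12) − 0 = 0, and there is no ∂_3, so H_2 = 0.

H_2 ≅ 0.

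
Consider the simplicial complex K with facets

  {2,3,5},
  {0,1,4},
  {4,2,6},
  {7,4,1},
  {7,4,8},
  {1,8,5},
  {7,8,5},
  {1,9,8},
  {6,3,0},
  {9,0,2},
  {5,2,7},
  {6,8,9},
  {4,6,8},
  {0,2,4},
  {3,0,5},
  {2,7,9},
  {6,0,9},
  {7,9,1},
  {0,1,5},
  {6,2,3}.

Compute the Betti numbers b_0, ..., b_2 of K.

b_0 = 1, b_1 = 1, b_2 = 0.

We work with the vertex ordering 0 < 1 < 2 < 3 < 4 < 5 < 6 < 7 < 8 < 9. The simplices of K, each written with vertices in increasing order, are:

  0-simplices (10): [0], [1], [2], [3], [4], [5], [6], [7], [8], [9]
  1-simplices (30): (30 of them)
  2-simplices (20): (20 of them)

Hence C_0 ≅ Z^10, C_1 ≅ Z^30, C_2 ≅ Z^20.

Boundary ∂_1: C_1 → C_0 is given by ∂[p,q] = [q] − [p].
This gives a 10×30 integer matrix of rank 9; reducing to Smith normal form yields diagonal entries (1,1,1,1,1,1,1,1,1).

Boundary ∂_2: C_2 → C_1 sends each 2-simplex [p,q,r] to [q,r] − [p,r] + [p,q]. For instance
  ∂[2,7,9] = [7,9] − [2,9] + [2,7],
  ∂[1,5,8] = [5,8] − [1,8] + [1,5].
This gives a 30×20 integer matrix of rank 20; reducing to Smith normal form yields diagonal entries (1,1,1,1,1,1,1,1,1,1,1,1,1,1,1,1,1,1,1,2).

Computing H_k = (kernel of ∂_k) / (image of ∂_{k+1}):

  H_0: rank C_0 − rank ∂_1 = 10 − 9 = 1, and the invariant factors of ∂_1 are all 1, so H_0 = Z.
  H_1: rank ker ∂_1 − rank ∂_2 = (30 − 9) − 20 = 1, and ∂_2 has invariant factor 2 > 1, so H_1 = Z × Z/2.
  H_2: rank ker ∂_2 − rank ∂_3 = (20 − 20) − 0 = 0, and there is no ∂_3, so H_2 = 0.

Hence the Betti numbers are b_0 = 1, b_1 = 1, b_2 = 0.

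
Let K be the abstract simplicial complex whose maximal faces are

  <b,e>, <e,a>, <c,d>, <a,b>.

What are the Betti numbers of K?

Take the total order a < b < c < d < e on the vertex set. Then K (dimension 1) consists of the simplices:

  0-simplices (5): a, b, c, d, e
  1-simplices (4): ab, ae, be, cd

so the chain groups are C_0 ≅ Z^5, C_1 ≅ Z^4.

∂_1: C_1 → C_0 sends each edge [p,q] (with p < q) to q − p. For instance
  ∂cd = d − c.
This gives a 5×4 integer matrix of rank 3; reducing to Smith normal form yields diagonal entries (1,1,1).

Now H_k = ker ∂_k / im ∂_{k+1}, so:

  H_0: rank C_0 − rank ∂_1 = 5 − 3 = 2, and the invariant factors of ∂_1 are all 1, so H_0 ≅ Z^2.
  H_1: rank ker ∂_1 − rank ∂_2 = (4 − 3) − 0 = 1, and there is no ∂_2, so H_1 ≅ Z.

Hence the Betti numbers are b_0 = 2, b_1 = 1.

b_0 = 2, b_1 = 1.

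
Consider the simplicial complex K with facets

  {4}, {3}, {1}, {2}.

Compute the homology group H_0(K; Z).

Take the total order 1 < 2 < 3 < 4 on the vertex set. Then K (dimension 0) consists of the simplices:

  0-simplices (4): [1], [2], [3], [4]

Hence C_0 ≅ Z^4.

Computing H_k = (kernel of ∂_k) / (image of ∂_{k+1}):

  H_0: rank C_0 − rank ∂_1 = 4 − 0 = 4, and there is no ∂_1, so H_0 ≅ Z^4.

H_0 = Z^4.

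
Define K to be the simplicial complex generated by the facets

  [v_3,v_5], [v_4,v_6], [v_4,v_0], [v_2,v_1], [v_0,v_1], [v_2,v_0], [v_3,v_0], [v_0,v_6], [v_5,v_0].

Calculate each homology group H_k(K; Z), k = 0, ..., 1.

We work with the vertex ordering v_0 < v_1 < v_2 < v_3 < v_4 < v_5 < v_6. The simplices of K, each written with vertices in increasing order, are:

  0-simplices (7): [v_0], [v_1], [v_2], [v_3], [v_4], [v_5], [v_6]
  1-simplices (9): [v_0,v_1], [v_0,v_2], [v_0,v_3], [v_0,v_4], [v_0,v_5], [v_0,v_6], [v_1,v_2], [v_3,v_5], [v_4,v_6]

so the chain groups are C_0 ≅ Z^7, C_1 ≅ Z^9.

∂_1: C_1 → C_0 sends each edge [p,q] (with p < q) to q − p.
This gives a 7×9 integer matrix of rank 6; reducing to Smith normal form yields diagonal entries (1,1,1,1,1,1).

Reading off H_k = ker ∂_k / im ∂_{k+1}:

  H_0: rank C_0 − rank ∂_1 = 7 − 6 = 1, and the invariant factors of ∂_1 are all 1, so H_0 = Z.
  H_1: rank ker ∂_1 − rank ∂_2 = (9 − 6) − 0 = 3, and there is no ∂_2, so H_1 = Z^3.

H_0 ≅ Z,  H_1 ≅ Z^3.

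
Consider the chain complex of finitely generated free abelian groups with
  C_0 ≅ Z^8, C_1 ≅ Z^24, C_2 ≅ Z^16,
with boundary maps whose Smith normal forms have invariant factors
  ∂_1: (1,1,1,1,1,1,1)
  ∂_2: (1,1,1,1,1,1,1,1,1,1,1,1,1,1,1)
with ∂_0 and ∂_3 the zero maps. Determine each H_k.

H_0: b_0 = 8 − 0 − 7 = 1; torsion from ∂_1 factors > 1: none. So H_0 = Z.
H_1: b_1 = 24 − 7 − 15 = 2; torsion from ∂_2 factors > 1: none. So H_1 = Z^2.
H_2: b_2 = 16 − 15 − 0 = 1; torsion from ∂_3 factors > 1: none. So H_2 = Z.

H_0 = Z,  H_1 = Z^2,  H_2 = Z.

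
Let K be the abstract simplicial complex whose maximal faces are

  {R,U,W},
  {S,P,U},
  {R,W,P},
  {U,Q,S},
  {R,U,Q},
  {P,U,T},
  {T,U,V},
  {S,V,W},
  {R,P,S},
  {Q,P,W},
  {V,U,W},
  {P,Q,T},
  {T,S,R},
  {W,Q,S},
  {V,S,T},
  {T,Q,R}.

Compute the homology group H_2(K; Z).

We work with the vertex ordering P < Q < R < S < T < U < V < W. The simplices of K, each written with vertices in increasing order, are:

  0-simplices (8): P, Q, R, S, T, U, V, W
  1-simplices (24): PQ, PR, PS, PT, PU, PW, QR, QS, QT, QU, QW, RS, RT, RU, RW, ST, SU, SV, SW, TU, TV, UV, UW, VW
  2-simplices (16): PQT, PQW, PRS, PRW, PSU, PTU, QRT, QRU, QSU, QSW, RST, RUW, STV, SVW, TUV, UVW

Hence C_0 ≅ Z^8, C_1 ≅ Z^24, C_2 ≅ Z^16.

The boundary map ∂_1: C_1 → C_0 is given by ∂[p,q] = [q] − [p]. For instance
  ∂QT = T − Q.
The resulting 8×24 matrix has rank 7, and its Smith normal form has invariant factors (1,1,1,1,1,1,1).

Boundary ∂_2: C_2 → C_1 sends each 2-simplex [p,q,r] to [q,r] − [p,r] + [p,q]. For instance
  ∂QSU = SU − QU + QS,
  ∂SVW = VW − SW + SV.
As a 24×16 matrix over Z this has rank 15, with invariant factors (1,1,1,1,1,1,1,1,1,1,1,1,1,1,1).

Reading off H_k = ker ∂_k / im ∂_{k+1}:

  H_2: rank ker ∂_2 − rank ∂_3 = (16 − 15) − 0 = 1, and there is no ∂_3, so H_2 ≅ Z.

(K is a triangulation of the torus T^2.)

H_2 = Z.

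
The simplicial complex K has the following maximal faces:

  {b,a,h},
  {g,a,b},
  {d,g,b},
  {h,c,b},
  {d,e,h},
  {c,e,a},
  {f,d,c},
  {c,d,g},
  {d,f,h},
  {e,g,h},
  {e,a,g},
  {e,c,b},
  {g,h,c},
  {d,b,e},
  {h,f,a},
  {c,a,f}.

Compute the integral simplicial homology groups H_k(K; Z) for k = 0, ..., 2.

Order the vertices as a < b < c < d < e < f < g < h. Listing each simplex with vertices in this order, K has dimension 2 with simplices:

  0-simplices (8): a, b, c, d, e, f, g, h
  1-simplices (24): ab, ac, ae, af, ag, ah, bc, bd, be, bg, bh, cd, ce, cf, cg, ch, de, df, dg, dh, eg, eh, fh, gh
  2-simplices (16): abg, abh, ace, acf, aeg, afh, bce, bch, bde, bdg, cdf, cdg, cgh, deh, dfh, egh

so the chain groups are C_0 ≅ Z^8, C_1 ≅ Z^24, C_2 ≅ Z^16.

Boundary ∂_1: C_1 → C_0 maps an edge to its endpoints' difference, ∂[p,q] = q − p. For instance
  ∂gh = h − g.
As a 8×24 matrix over Z this has rank 7, with invariant factors (1,1,1,1,1,1,1).

Boundary ∂_2: C_2 → C_1 acts by ∂[p,q,r] = [q,r] − [p,r] + [p,q]. For instance
  ∂cdf = df − cf + cd,
  ∂cgh = gh − ch + cg.
This gives a 24×16 integer matrix of rank 15; reducing to Smith normal form yields diagonal entries (1,1,1,1,1,1,1,1,1,1,1,1,1,1,1).

From H_k ≅ ker(∂_k) / im(∂_{k+1}) we obtain:

  H_0: rank C_0 − rank ∂_1 = 8 − 7 = 1, and the invariant factors of ∂_1 are all 1, so H_0 = Z.
  H_1: rank ker ∂_1 − rank ∂_2 = (24 − 7) − 15 = 2, and the invariant factors of ∂_2 are all 1, so H_1 = Z^2.
  H_2: rank ker ∂_2 − rank ∂_3 = (16 − 15) − 0 = 1, and there is no ∂_3, so H_2 = Z.

H_0 ≅ Z,  H_1 ≅ Z^2,  H_2 ≅ Z.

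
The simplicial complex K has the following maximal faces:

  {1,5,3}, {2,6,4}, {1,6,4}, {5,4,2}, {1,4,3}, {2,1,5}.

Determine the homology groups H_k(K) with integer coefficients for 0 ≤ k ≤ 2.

H_0 = Z,  H_1 = Z,  H_2 = 0.

We work with the vertex ordering 1 < 2 < 3 < 4 < 5 < 6. The simplices of K, each written with vertices in increasing order, are:

  0-simplices (6): [1], [2], [3], [4], [5], [6]
  1-simplices (12): [1,2], [1,3], [1,4], [1,5], [1,6], [2,4], [2,5], [2,6], [3,4], [3,5], [4,5], [4,6]
  2-simplices (6): [1,2,5], [1,3,4], [1,3,5], [1,4,6], [2,4,5], [2,4,6]

Hence C_0 ≅ Z^6, C_1 ≅ Z^12, C_2 ≅ Z^6.

∂_1: C_1 → C_0 is given by ∂[p,q] = [q] − [p]. For instance
  ∂[3,4] = [4] − [3].
The 6×12 boundary matrix has rank 5 and Smith normal form diag(1,1,1,1,1).

Boundary ∂_2: C_2 → C_1 acts by ∂[p,q,r] = [q,r] − [p,r] + [p,q]. For instance
  ∂[2,4,6] = [4,6] − [2,6] + [2,4],
  ∂[1,3,4] = [3,4] − [1,4] + [1,3].
This gives a 12×6 integer matrix of rank 6; reducing to Smith normal form yields diagonal entries (1,1,1,1,1,1).

From H_k ≅ ker(∂_k) / im(∂_{k+1}) we obtain:

  H_0: rank C_0 − rank ∂_1 = 6 − 5 = 1, and the invariant factors of ∂_1 are all 1, so H_0 ≅ Z.
  H_1: rank ker ∂_1 − rank ∂_2 = (12 − 5) − 6 = 1, and the invariant factors of ∂_2 are all 1, so H_1 ≅ Z.
  H_2: rank ker ∂_2 − rank ∂_3 = (6 − 6) − 0 = 0, and there is no ∂_3, so H_2 ≅ 0.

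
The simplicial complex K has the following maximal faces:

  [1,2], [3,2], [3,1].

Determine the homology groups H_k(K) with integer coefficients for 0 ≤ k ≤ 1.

We work with the vertex ordering 1 < 2 < 3. The simplices of K, each written with vertices in increasing order, are:

  0-simplices (3): [1], [2], [3]
  1-simplices (3): [1,2], [1,3], [2,3]

so the chain groups are C_0 ≅ Z^3, C_1 ≅ Z^3.

The boundary map ∂_1: C_1 → C_0 sends each edge [p,q] (with p < q) to q − p. For instance
  ∂[2,3] = [3] − [2].
As a 3×3 matrix over Z this has rank 2, with invariant factors (1,1).

From H_k ≅ ker(∂_k) / im(∂_{k+1}) we obtain:

  H_0: rank C_0 − rank ∂_1 = 3 − 2 = 1, and the invariant factors of ∂_1 are all 1, so H_0 ≅ Z.
  H_1: rank ker ∂_1 − rank ∂_2 = (3 − 2) − 0 = 1, and there is no ∂_2, so H_1 ≅ Z.

H_0 = Z,  H_1 = Z.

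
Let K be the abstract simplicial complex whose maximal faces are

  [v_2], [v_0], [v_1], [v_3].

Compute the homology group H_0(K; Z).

H_0 ≅ Z^4.

Order the vertices as v_0 < v_1 < v_2 < v_3. Listing each simplex with vertices in this order, K has dimension 0 with simplices:

  0-simplices (4): [v_0], [v_1], [v_2], [v_3]

Hence C_0 ≅ Z^4.

Now H_k = ker ∂_k / im ∂_{k+1}, so:

  H_0: rank C_0 − rank ∂_1 = 4 − 0 = 4, and there is no ∂_1, so H_0 = Z^4.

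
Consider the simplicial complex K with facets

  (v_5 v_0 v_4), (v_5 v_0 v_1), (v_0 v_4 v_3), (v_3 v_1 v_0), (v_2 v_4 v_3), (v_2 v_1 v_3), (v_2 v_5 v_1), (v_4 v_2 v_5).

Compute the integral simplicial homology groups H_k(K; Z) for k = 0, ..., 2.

H_0 = Z,  H_1 = 0,  H_2 = Z.

Fix the vertex order v_0 < v_1 < v_2 < v_3 < v_4 < v_5 and write every simplex with vertices in increasing order. Then dim K = 2 and the simplices of K are:

  0-simplices (6): [v_0], [v_1], [v_2], [v_3], [v_4], [v_5]
  1-simplices (12): [v_0,v_1], [v_0,v_3], [v_0,v_4], [v_0,v_5], [v_1,v_2], [v_1,v_3], [v_1,v_5], [v_2,v_3], [v_2,v_4], [v_2,v_5], [v_3,v_4], [v_4,v_5]
  2-simplices (8): [v_0,v_1,v_3], [v_0,v_1,v_5], [v_0,v_3,v_4], [v_0,v_4,v_5], [v_1,v_2,v_3], [v_1,v_2,v_5], [v_2,v_3,v_4], [v_2,v_4,v_5]

giving chain groups C_0 ≅ Z^6, C_1 ≅ Z^12, C_2 ≅ Z^8.

∂_1: C_1 → C_0 sends each edge [p,q] (with p < q) to q − p. For instance
  ∂[v_2,v_3] = [v_3] − [v_2].
This gives a 6×12 integer matrix of rank 5; reducing to Smith normal form yields diagonal entries (1,1,1,1,1).

Boundary ∂_2: C_2 → C_1 maps a triangle to the signed sum of its edges. For instance
  ∂[v_1,v_2,v_5] = [v_2,v_5] − [v_1,v_5] + [v_1,v_2],
  ∂[v_0,v_1,v_5] = [v_1,v_5] − [v_0,v_5] + [v_0,v_1].
This gives a 12×8 integer matrix of rank 7; reducing to Smith normal form yields diagonal entries (1,1,1,1,1,1,1).

Computing H_k = (kernel of ∂_k) / (image of ∂_{k+1}):

  H_0: rank C_0 − rank ∂_1 = 6 − 5 = 1, and the invariant factors of ∂_1 are all 1, so H_0 ≅ Z.
  H_1: rank ker ∂_1 − rank ∂_2 = (12 − 5) − 7 = 0, and the invariant factors of ∂_2 are all 1, so H_1 ≅ 0.
  H_2: rank ker ∂_2 − rank ∂_3 = (8 − 7) − 0 = 1, and there is no ∂_3, so H_2 ≅ Z.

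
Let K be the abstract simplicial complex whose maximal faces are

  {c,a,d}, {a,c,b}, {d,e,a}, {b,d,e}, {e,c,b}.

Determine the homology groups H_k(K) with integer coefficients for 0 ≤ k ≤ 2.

Fix the vertex order a < b < c < d < e and write every simplex with vertices in increasing order. Then dim K = 2 and the simplices of K are:

  0-simplices (5): a, b, c, d, e
  1-simplices (10): ab, ac, ad, ae, bc, bd, be, cd, ce, de
  2-simplices (5): abc, acd, ade, bce, bde

giving chain groups C_0 ≅ Z^5, C_1 ≅ Z^10, C_2 ≅ Z^5.

The boundary map ∂_1: C_1 → C_0 is given by ∂[p,q] = [q] − [p]. For instance
  ∂ce = e − c.
As a 5×10 matrix over Z this has rank 4, with invariant factors (1,1,1,1).

Boundary ∂_2: C_2 → C_1 sends each 2-simplex [p,q,r] to [q,r] − [p,r] + [p,q]. For instance
  ∂bde = de − be + bd,
  ∂bce = ce − be + bc.
The resulting 10×5 matrix has rank 5, and its Smith normal form has invariant factors (1,1,1,1,1).

Now H_k = ker ∂_k / im ∂_{k+1}, so:

  H_0: rank C_0 − rank ∂_1 = 5 − 4 = 1, and the invariant factors of ∂_1 are all 1, so H_0 ≅ Z.
  H_1: rank ker ∂_1 − rank ∂_2 = (10 − 4) − 5 = 1, and the invariant factors of ∂_2 are all 1, so H_1 ≅ Z.
  H_2: rank ker ∂_2 − rank ∂_3 = (5 − 5) − 0 = 0, and there is no ∂_3, so H_2 ≅ 0.

H_0 = Z,  H_1 = Z,  H_2 = 0.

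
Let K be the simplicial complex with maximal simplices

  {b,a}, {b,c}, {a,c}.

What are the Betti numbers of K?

b_0 = 1, b_1 = 1.

We work with the vertex ordering a < b < c. The simplices of K, each written with vertices in increasing order, are:

  0-simplices (3): a, b, c
  1-simplices (3): ab, ac, bc

giving chain groups C_0 ≅ Z^3, C_1 ≅ Z^3.

∂_1: C_1 → C_0 sends each edge [p,q] (with p < q) to q − p. For instance
  ∂ab = b − a.
As a 3×3 matrix over Z this has rank 2, with invariant factors (1,1).

Computing H_k = (kernel of ∂_k) / (image of ∂_{k+1}):

  H_0: rank C_0 − rank ∂_1 = 3 − 2 = 1, and the invariant factors of ∂_1 are all 1, so H_0 ≅ Z.
  H_1: rank ker ∂_1 − rank ∂_2 = (3 − 2) − 0 = 1, and there is no ∂_2, so H_1 ≅ Z.

(K is a triangulation of the circle S^1.)

Hence the Betti numbers are b_0 = 1, b_1 = 1.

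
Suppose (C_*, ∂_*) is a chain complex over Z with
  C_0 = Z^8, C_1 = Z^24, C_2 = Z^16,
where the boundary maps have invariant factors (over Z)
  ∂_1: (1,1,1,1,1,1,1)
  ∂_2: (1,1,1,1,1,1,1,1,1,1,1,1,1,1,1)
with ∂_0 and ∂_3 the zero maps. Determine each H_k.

H_0 = Z,  H_1 = Z^2,  H_2 = Z.

H_0: b_0 = 8 − 0 − 7 = 1; torsion from ∂_1 factors > 1: none. So H_0 = Z.
H_1: b_1 = 24 − 7 − 15 = 2; torsion from ∂_2 factors > 1: none. So H_1 = Z^2.
H_2: b_2 = 16 − 15 − 0 = 1; torsion from ∂_3 factors > 1: none. So H_2 = Z.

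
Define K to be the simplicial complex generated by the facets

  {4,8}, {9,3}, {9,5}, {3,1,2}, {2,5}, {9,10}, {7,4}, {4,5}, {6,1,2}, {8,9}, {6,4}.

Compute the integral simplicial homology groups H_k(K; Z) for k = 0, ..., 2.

H_0 = Z,  H_1 = Z^3,  H_2 = 0.

Fix the vertex order 1 < 2 < 3 < 4 < 5 < 6 < 7 < 8 < 9 < 10 and write every simplex with vertices in increasing order. Then dim K = 2 and the simplices of K are:

  0-simplices (10): [1], [2], [3], [4], [5], [6], [7], [8], [9], [10]
  1-simplices (14): [1,2], [1,3], [1,6], [2,3], [2,5], [2,6], [3,9], [4,5], [4,6], [4,7], [4,8], [5,9], [8,9], [9,10]
  2-simplices (2): [1,2,3], [1,2,6]

so the chain groups are C_0 ≅ Z^10, C_1 ≅ Z^14, C_2 ≅ Z^2.

∂_1: C_1 → C_0 maps an edge to its endpoints' difference, ∂[p,q] = q − p. For instance
  ∂[1,6] = [6] − [1].
The 10×14 boundary matrix has rank 9 and Smith normal form diag(1,1,1,1,1,1,1,1,1).

The boundary map ∂_2: C_2 → C_1 sends each 2-simplex [p,q,r] to [q,r] − [p,r] + [p,q]. For instance
  ∂[1,2,3] = [2,3] − [1,3] + [1,2],
  ∂[1,2,6] = [2,6] − [1,6] + [1,2].
The resulting 14×2 matrix has rank 2, and its Smith normal form has invariant factors (1,1).

Now H_k = ker ∂_k / im ∂_{k+1}, so:

  H_0: rank C_0 − rank ∂_1 = 10 − 9 = 1, and the invariant factors of ∂_1 are all 1, so H_0 = Z.
  H_1: rank ker ∂_1 − rank ∂_2 = (14 − 9) − 2 = 3, and the invariant factors of ∂_2 are all 1, so H_1 = Z^3.
  H_2: rank ker ∂_2 − rank ∂_3 = (2 − 2) − 0 = 0, and there is no ∂_3, so H_2 = 0.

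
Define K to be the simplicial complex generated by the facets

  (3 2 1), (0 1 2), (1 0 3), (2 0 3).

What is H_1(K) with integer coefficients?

Take the total order 0 < 1 < 2 < 3 on the vertex set. Then K (dimension 2) consists of the simplices:

  0-simplices (4): [0], [1], [2], [3]
  1-simplices (6): [0,1], [0,2], [0,3], [1,2], [1,3], [2,3]
  2-simplices (4): [0,1,2], [0,1,3], [0,2,3], [1,2,3]

Hence C_0 ≅ Z^4, C_1 ≅ Z^6, C_2 ≅ Z^4.

Boundary ∂_1: C_1 → C_0 is given by ∂[p,q] = [q] − [p].
The resulting 4×6 matrix has rank 3, and its Smith normal form has invariant factors (1,1,1).

Boundary ∂_2: C_2 → C_1 sends each 2-simplex [p,q,r] to [q,r] − [p,r] + [p,q]. For instance
  ∂[0,2,3] = [2,3] − [0,3] + [0,2],
  ∂[0,1,2] = [1,2] − [0,2] + [0,1].
The 6×4 boundary matrix has rank 3 and Smith normal form diag(1,1,1).

Computing H_k = (kernel of ∂_k) / (image of ∂_{k+1}):

  H_1: rank ker ∂_1 − rank ∂_2 = (6 − 3) − 3 = 0, and the invariant factors of ∂_2 are all 1, so H_1 ≅ 0.

(K is a triangulation of the 2-sphere S^2.)

H_1 ≅ 0.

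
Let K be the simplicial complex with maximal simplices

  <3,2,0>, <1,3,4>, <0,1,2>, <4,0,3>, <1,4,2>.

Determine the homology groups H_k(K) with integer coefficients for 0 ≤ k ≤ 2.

H_0 ≅ Z,  H_1 ≅ Z,  H_2 = 0.

Fix the vertex order 0 < 1 < 2 < 3 < 4 and write every simplex with vertices in increasing order. Then dim K = 2 and the simplices of K are:

  0-simplices (5): [0], [1], [2], [3], [4]
  1-simplices (10): [0,1], [0,2], [0,3], [0,4], [1,2], [1,3], [1,4], [2,3], [2,4], [3,4]
  2-simplices (5): [0,1,2], [0,2,3], [0,3,4], [1,2,4], [1,3,4]

so the chain groups are C_0 ≅ Z^5, C_1 ≅ Z^10, C_2 ≅ Z^5.

The boundary map ∂_1: C_1 → C_0 maps an edge to its endpoints' difference, ∂[p,q] = q − p.
The 5×10 boundary matrix has rank 4 and Smith normal form diag(1,1,1,1).

Boundary ∂_2: C_2 → C_1 maps a triangle to the signed sum of its edges. For instance
  ∂[0,2,3] = [2,3] − [0,3] + [0,2],
  ∂[0,3,4] = [3,4] − [0,4] + [0,3].
The resulting 10×5 matrix has rank 5, and its Smith normal form has invariant factors (1,1,1,1,1).

Computing H_k = (kernel of ∂_k) / (image of ∂_{k+1}):

  H_0: rank C_0 − rank ∂_1 = 5 − 4 = 1, and the invariant factors of ∂_1 are all 1, so H_0 ≅ Z.
  H_1: rank ker ∂_1 − rank ∂_2 = (10 − 4) − 5 = 1, and the invariant factors of ∂_2 are all 1, so H_1 ≅ Z.
  H_2: rank ker ∂_2 − rank ∂_3 = (5 − 5) − 0 = 0, and there is no ∂_3, so H_2 ≅ 0.

As a check, the Euler characteristic is 5 − 10 + 5 = 0, which agrees with 1 − 1 + 0 = 0.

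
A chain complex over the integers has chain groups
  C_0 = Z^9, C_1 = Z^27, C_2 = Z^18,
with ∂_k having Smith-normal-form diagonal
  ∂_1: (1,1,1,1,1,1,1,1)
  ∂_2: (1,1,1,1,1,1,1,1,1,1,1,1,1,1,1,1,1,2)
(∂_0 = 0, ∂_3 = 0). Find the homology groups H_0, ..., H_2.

H_0 ≅ Z,  H_1 ≅ Z ⊕ Z/2Z,  H_2 = 0.

H_0: b_0 = 9 − 0 − 8 = 1; torsion from ∂_1 factors > 1: none. So H_0 ≅ Z.
H_1: b_1 = 27 − 8 − 18 = 1; torsion from ∂_2 factors > 1: [2]. So H_1 ≅ Z ⊕ Z/2Z.
H_2: b_2 = 18 − 18 − 0 = 0; torsion from ∂_3 factors > 1: none. So H_2 ≅ 0.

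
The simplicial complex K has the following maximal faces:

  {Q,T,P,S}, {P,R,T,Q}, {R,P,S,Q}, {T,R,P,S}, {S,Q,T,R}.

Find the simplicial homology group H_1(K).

Order the vertices as P < Q < R < S < T. Listing each simplex with vertices in this order, K has dimension 3 with simplices:

  0-simplices (5): P, Q, R, S, T
  1-simplices (10): PQ, PR, PS, PT, QR, QS, QT, RS, RT, ST
  2-simplices (10): PQR, PQS, PQT, PRS, PRT, PST, QRS, QRT, QST, RST
  3-simplices (5): PQRS, PQRT, PQST, PRST, QRST

so the chain groups are C_0 ≅ Z^5, C_1 ≅ Z^10, C_2 ≅ Z^10, C_3 ≅ Z^5.

∂_1: C_1 → C_0 maps an edge to its endpoints' difference, ∂[p,q] = q − p.
The resulting 5×10 matrix has rank 4, and its Smith normal form has invariant factors (1,1,1,1).

∂_2: C_2 → C_1 maps a triangle to the signed sum of its edges. For instance
  ∂PQS = QS − PS + PQ,
  ∂QRS = RS − QS + QR.
The resulting 10×10 matrix has rank 6, and its Smith normal form has invariant factors (1,1,1,1,1,1).

Boundary ∂_3: C_3 → C_2 sends each 3-simplex σ to the alternating sum Σ_i (−1)^i (σ with its i-th vertex removed). For instance
  ∂PQST = QST − PST + PQT − PQS,
  ∂PQRT = QRT − PRT + PQT − PQR.
The 10×5 boundary matrix has rank 4 and Smith normal form diag(1,1,1,1).

From H_k ≅ ker(∂_k) / im(∂_{k+1}) we obtain:

  H_1: rank ker ∂_1 − rank ∂_2 = (10 − 4) − 6 = 0, and the invariant factors of ∂_2 are all 1, so H_1 ≅ 0.

H_1 = 0.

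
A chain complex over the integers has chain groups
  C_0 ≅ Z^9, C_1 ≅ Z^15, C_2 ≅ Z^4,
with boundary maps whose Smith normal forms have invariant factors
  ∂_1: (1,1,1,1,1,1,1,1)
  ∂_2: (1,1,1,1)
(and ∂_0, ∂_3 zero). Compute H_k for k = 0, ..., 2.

H_0 = Z,  H_1 = Z^3,  H_2 = 0.

H_0: b_0 = 9 − 0 − 8 = 1; torsion from ∂_1 factors > 1: none. So H_0 = Z.
H_1: b_1 = 15 − 8 − 4 = 3; torsion from ∂_2 factors > 1: none. So H_1 = Z^3.
H_2: b_2 = 4 − 4 − 0 = 0; torsion from ∂_3 factors > 1: none. So H_2 = 0.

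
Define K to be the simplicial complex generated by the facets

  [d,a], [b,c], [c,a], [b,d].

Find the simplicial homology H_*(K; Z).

H_0 = Z,  H_1 = Z.

We work with the vertex ordering a < b < c < d. The simplices of K, each written with vertices in increasing order, are:

  0-simplices (4): a, b, c, d
  1-simplices (4): ac, ad, bc, bd

giving chain groups C_0 ≅ Z^4, C_1 ≅ Z^4.

∂_1: C_1 → C_0 maps an edge to its endpoints' difference, ∂[p,q] = q − p.
As a 4×4 matrix over Z this has rank 3, with invariant factors (1,1,1).

Reading off H_k = ker ∂_k / im ∂_{k+1}:

  H_0: rank C_0 − rank ∂_1 = 4 − 3 = 1, and the invariant factors of ∂_1 are all 1, so H_0 = Z.
  H_1: rank ker ∂_1 − rank ∂_2 = (4 − 3) − 0 = 1, and there is no ∂_2, so H_1 = Z.

As a check, the Euler characteristic is 4 − 4 = 0, which agrees with 1 − 1 = 0.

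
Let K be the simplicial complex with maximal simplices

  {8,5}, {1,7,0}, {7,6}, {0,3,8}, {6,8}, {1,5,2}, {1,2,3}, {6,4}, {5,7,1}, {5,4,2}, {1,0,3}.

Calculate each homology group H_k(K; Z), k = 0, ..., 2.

H_0 ≅ Z,  H_1 ≅ Z^3,  H_2 = 0.

K has 9 vertices, 18 edges, 7 triangles.
rank ∂_0 = 0, rank ∂_1 = 8 ⇒ b_0 = 9 − 0 − 8 = 1; all invariant factors of ∂_1 are 1 so no torsion. So H_0 = Z.
rank ∂_1 = 8, rank ∂_2 = 7 ⇒ b_1 = 18 − 8 − 7 = 3; all invariant factors of ∂_2 are 1 so no torsion. So H_1 = Z^3.
rank ∂_2 = 7, rank ∂_3 = 0 ⇒ b_2 = 7 − 7 − 0 = 0. So H_2 = 0.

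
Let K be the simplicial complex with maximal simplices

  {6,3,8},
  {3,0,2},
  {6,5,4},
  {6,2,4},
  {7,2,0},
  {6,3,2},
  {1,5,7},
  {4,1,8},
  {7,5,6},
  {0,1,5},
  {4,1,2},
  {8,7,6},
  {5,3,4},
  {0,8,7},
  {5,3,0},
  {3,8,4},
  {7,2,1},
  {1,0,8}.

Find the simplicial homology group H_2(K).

We work with the vertex ordering 0 < 1 < 2 < 3 < 4 < 5 < 6 < 7 < 8. The simplices of K, each written with vertices in increasing order, are:

  0-simplices (9): [0], [1], [2], [3], [4], [5], [6], [7], [8]
  1-simplices (27): (27 of them)
  2-simplices (18): [0,1,5], [0,1,8], [0,2,3], [0,2,7], [0,3,5], [0,7,8], [1,2,4], [1,2,7], [1,4,8], [1,5,7], [2,3,6], [2,4,6], [3,4,5], [3,4,8], [3,6,8], [4,5,6], [5,6,7], [6,7,8]

Hence C_0 ≅ Z^9, C_1 ≅ Z^27, C_2 ≅ Z^18.

Boundary ∂_1: C_1 → C_0 maps an edge to its endpoints' difference, ∂[p,q] = q − p. For instance
  ∂[0,2] = [2] − [0].
The 9×27 boundary matrix has rank 8 and Smith normal form diag(1,1,1,1,1,1,1,1).

The boundary map ∂_2: C_2 → C_1 acts by ∂[p,q,r] = [q,r] − [p,r] + [p,q]. For instance
  ∂[1,2,4] = [2,4] − [1,4] + [1,2],
  ∂[5,6,7] = [6,7] − [5,7] + [5,6].
This gives a 27×18 integer matrix of rank 18; reducing to Smith normal form yields diagonal entries (1,1,1,1,1,1,1,1,1,1,1,1,1,1,1,1,1,2).

Computing H_k = (kernel of ∂_k) / (image of ∂_{k+1}):

  H_2: rank ker ∂_2 − rank ∂_3 = (18 − 18) − 0 = 0, and there is no ∂_3, so H_2 ≅ 0.

(K is a triangulation of the Klein bottle.)

H_2 = 0.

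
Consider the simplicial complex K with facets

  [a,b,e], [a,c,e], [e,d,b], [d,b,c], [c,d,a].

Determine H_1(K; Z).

H_1 ≅ Z.

Take the total order a < b < c < d < e on the vertex set. Then K (dimension 2) consists of the simplices:

  0-simplices (5): a, b, c, d, e
  1-simplices (10): ab, ac, ad, ae, bc, bd, be, cd, ce, de
  2-simplices (5): abe, acd, ace, bcd, bde

giving chain groups C_0 ≅ Z^5, C_1 ≅ Z^10, C_2 ≅ Z^5.

The boundary map ∂_1: C_1 → C_0 maps an edge to its endpoints' difference, ∂[p,q] = q − p. For instance
  ∂cd = d − c.
The 5×10 boundary matrix has rank 4 and Smith normal form diag(1,1,1,1).

Boundary ∂_2: C_2 → C_1 sends each 2-simplex [p,q,r] to [q,r] − [p,r] + [p,q]. For instance
  ∂acd = cd − ad + ac,
  ∂abe = be − ae + ab.
The resulting 10×5 matrix has rank 5, and its Smith normal form has invariant factors (1,1,1,1,1).

Computing H_k = (kernel of ∂_k) / (image of ∂_{k+1}):

  H_1: rank ker ∂_1 − rank ∂_2 = (10 − 4) − 5 = 1, and the invariant factors of ∂_2 are all 1, so H_1 ≅ Z.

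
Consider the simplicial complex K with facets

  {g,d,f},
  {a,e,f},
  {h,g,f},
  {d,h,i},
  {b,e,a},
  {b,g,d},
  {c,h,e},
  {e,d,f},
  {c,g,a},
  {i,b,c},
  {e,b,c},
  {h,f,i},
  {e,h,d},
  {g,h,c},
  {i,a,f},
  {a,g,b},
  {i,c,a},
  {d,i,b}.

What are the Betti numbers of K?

b_0 = 1, b_1 = 1, b_2 = 0.

We work with the vertex ordering a < b < c < d < e < f < g < h < i. The simplices of K, each written with vertices in increasing order, are:

  0-simplices (9): a, b, c, d, e, f, g, h, i
  1-simplices (27): ab, ac, ae, af, ag, ai, bc, bd, be, bg, bi, ce, cg, ch, ci, de, df, dg, dh, di, ef, eh, fg, fh, fi, gh, hi
  2-simplices (18): abe, abg, acg, aci, aef, afi, bce, bci, bdg, bdi, ceh, cgh, def, deh, dfg, dhi, fgh, fhi

so the chain groups are C_0 ≅ Z^9, C_1 ≅ Z^27, C_2 ≅ Z^18.

The boundary map ∂_1: C_1 → C_0 sends each edge [p,q] (with p < q) to q − p. For instance
  ∂ae = e − a.
As a 9×27 matrix over Z this has rank 8, with invariant factors (1,1,1,1,1,1,1,1).

∂_2: C_2 → C_1 sends each 2-simplex [p,q,r] to [q,r] − [p,r] + [p,q]. For instance
  ∂abe = be − ae + ab,
  ∂bce = ce − be + bc.
The resulting 27×18 matrix has rank 18, and its Smith normal form has invariant factors (1,1,1,1,1,1,1,1,1,1,1,1,1,1,1,1,1,2).

From H_k ≅ ker(∂_k) / im(∂_{k+1}) we obtain:

  H_0: rank C_0 − rank ∂_1 = 9 − 8 = 1, and the invariant factors of ∂_1 are all 1, so H_0 ≅ Z.
  H_1: rank ker ∂_1 − rank ∂_2 = (27 − 8) − 18 = 1, and ∂_2 has invariant factor 2 > 1, so H_1 ≅ Z ⊕ Z/2.
  H_2: rank ker ∂_2 − rank ∂_3 = (18 − 18) − 0 = 0, and there is no ∂_3, so H_2 ≅ 0.

As a check, the Euler characteristic is 9 − 27 + 18 = 0, which agrees with 1 − 1 + 0 = 0.
(K is a triangulation of the Klein bottle.)

Hence the Betti numbers are b_0 = 1, b_1 = 1, b_2 = 0.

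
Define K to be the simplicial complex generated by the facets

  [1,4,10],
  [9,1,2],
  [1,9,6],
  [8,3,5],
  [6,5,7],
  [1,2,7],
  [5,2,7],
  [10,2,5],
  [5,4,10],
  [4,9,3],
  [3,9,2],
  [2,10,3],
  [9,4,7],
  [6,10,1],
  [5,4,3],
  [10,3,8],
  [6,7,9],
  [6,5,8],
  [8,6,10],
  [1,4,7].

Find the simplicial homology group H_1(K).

H_1 ≅ Z ⊕ Z/2.

Fix the vertex order 1 < 2 < 3 < 4 < 5 < 6 < 7 < 8 < 9 < 10 and write every simplex with vertices in increasing order. Then dim K = 2 and the simplices of K are:

  0-simplices (10): [1], [2], [3], [4], [5], [6], [7], [8], [9], [10]
  1-simplices (30): (30 of them)
  2-simplices (20): (20 of them)

Hence C_0 ≅ Z^10, C_1 ≅ Z^30, C_2 ≅ Z^20.

The boundary map ∂_1: C_1 → C_0 is given by ∂[p,q] = [q] − [p]. For instance
  ∂[5,7] = [7] − [5].
This gives a 10×30 integer matrix of rank 9; reducing to Smith normal form yields diagonal entries (1,1,1,1,1,1,1,1,1).

∂_2: C_2 → C_1 acts by ∂[p,q,r] = [q,r] − [p,r] + [p,q]. For instance
  ∂[4,7,9] = [7,9] − [4,9] + [4,7],
  ∂[1,6,9] = [6,9] − [1,9] + [1,6].
The 30×20 boundary matrix has rank 20 and Smith normal form diag(1,1,1,1,1,1,1,1,1,1,1,1,1,1,1,1,1,1,1,2).

Reading off H_k = ker ∂_k / im ∂_{k+1}:

  H_1: rank ker ∂_1 − rank ∂_2 = (30 − 9) − 20 = 1, and ∂_2 has invariant factor 2 > 1, so H_1 ≅ Z ⊕ Z/2.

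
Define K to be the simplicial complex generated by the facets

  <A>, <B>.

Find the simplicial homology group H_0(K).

Take the total order A < B on the vertex set. Then K (dimension 0) consists of the simplices:

  0-simplices (2): A, B

giving chain groups C_0 ≅ Z^2.

Now H_k = ker ∂_k / im ∂_{k+1}, so:

  H_0: rank C_0 − rank ∂_1 = 2 − 0 = 2, and there is no ∂_1, so H_0 = Z^2.

(K is a triangulation of a set of 2 points.)

H_0 = Z^2.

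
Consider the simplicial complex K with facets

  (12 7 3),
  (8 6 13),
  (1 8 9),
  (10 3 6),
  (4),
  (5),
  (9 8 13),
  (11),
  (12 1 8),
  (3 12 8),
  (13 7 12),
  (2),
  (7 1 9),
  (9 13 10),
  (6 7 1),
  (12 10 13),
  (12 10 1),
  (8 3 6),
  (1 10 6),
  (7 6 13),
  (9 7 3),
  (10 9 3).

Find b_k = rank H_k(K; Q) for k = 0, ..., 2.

We work with the vertex ordering 1 < 2 < 3 < 4 < 5 < 6 < 7 < 8 < 9 < 10 < 11 < 12 < 13. The simplices of K, each written with vertices in increasing order, are:

  0-simplices (13): [1], [2], [3], [4], [5], [6], [7], [8], [9], [10], [11], [12], [13]
  1-simplices (27): (27 of them)
  2-simplices (18): (18 of them)

Hence C_0 ≅ Z^13, C_1 ≅ Z^27, C_2 ≅ Z^18.

Boundary ∂_1: C_1 → C_0 is given by ∂[p,q] = [q] − [p].
The 13×27 boundary matrix has rank 8 and Smith normal form diag(1,1,1,1,1,1,1,1).

∂_2: C_2 → C_1 sends each 2-simplex [p,q,r] to [q,r] − [p,r] + [p,q]. For instance
  ∂[3,6,8] = [6,8] − [3,8] + [3,6],
  ∂[3,7,9] = [7,9] − [3,9] + [3,7].
The 27×18 boundary matrix has rank 17 and Smith normal form diag(1,1,1,1,1,1,1,1,1,1,1,1,1,1,1,1,1).

From H_k ≅ ker(∂_k) / im(∂_{k+1}) we obtain:

  H_0: rank C_0 − rank ∂_1 = 13 − 8 = 5, and the invariant factors of ∂_1 are all 1, so H_0 ≅ Z^5.
  H_1: rank ker ∂_1 − rank ∂_2 = (27 − 8) − 17 = 2, and the invariant factors of ∂_2 are all 1, so H_1 ≅ Z^2.
  H_2: rank ker ∂_2 − rank ∂_3 = (18 − 17) − 0 = 1, and there is no ∂_3, so H_2 ≅ Z.

Hence the Betti numbers are b_0 = 5, b_1 = 2, b_2 = 1.

b_0 = 5, b_1 = 2, b_2 = 1.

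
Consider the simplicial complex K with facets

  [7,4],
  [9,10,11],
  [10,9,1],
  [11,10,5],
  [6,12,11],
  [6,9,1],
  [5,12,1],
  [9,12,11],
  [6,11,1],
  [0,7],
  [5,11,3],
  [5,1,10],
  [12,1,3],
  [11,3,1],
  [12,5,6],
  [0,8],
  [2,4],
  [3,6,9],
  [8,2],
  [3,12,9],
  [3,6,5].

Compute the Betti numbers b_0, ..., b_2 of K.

b_0 = 2, b_1 = 3, b_2 = 1.

We work with the vertex ordering 0 < 1 < 2 < 3 < 4 < 5 < 6 < 7 < 8 < 9 < 10 < 11 < 12. The simplices of K, each written with vertices in increasing order, are:

  0-simplices (13): [0], [1], [2], [3], [4], [5], [6], [7], [8], [9], [10], [11], [12]
  1-simplices (29): (29 of them)
  2-simplices (16): [1,3,11], [1,3,12], [1,5,10], [1,5,12], [1,6,9], [1,6,11], [1,9,10], [3,5,6], [3,5,11], [3,6,9], [3,9,12], [5,6,12], [5,10,11], [6,11,12], [9,10,11], [9,11,12]

giving chain groups C_0 ≅ Z^13, C_1 ≅ Z^29, C_2 ≅ Z^16.

∂_1: C_1 → C_0 is given by ∂[p,q] = [q] − [p].
The 13×29 boundary matrix has rank 11 and Smith normal form diag(1,1,1,1,1,1,1,1,1,1,1).

Boundary ∂_2: C_2 → C_1 sends each 2-simplex [p,q,r] to [q,r] − [p,r] + [p,q]. For instance
  ∂[1,5,10] = [5,10] − [1,10] + [1,5],
  ∂[9,11,12] = [11,12] − [9,12] + [9,11].
The 29×16 boundary matrix has rank 15 and Smith normal form diag(1,1,1,1,1,1,1,1,1,1,1,1,1,1,1).

Reading off H_k = ker ∂_k / im ∂_{k+1}:

  H_0: rank C_0 − rank ∂_1 = 13 − 11 = 2, and the invariant factors of ∂_1 are all 1, so H_0 ≅ Z^2.
  H_1: rank ker ∂_1 − rank ∂_2 = (29 − 11) − 15 = 3, and the invariant factors of ∂_2 are all 1, so H_1 ≅ Z^3.
  H_2: rank ker ∂_2 − rank ∂_3 = (16 − 15) − 0 = 1, and there is no ∂_3, so H_2 ≅ Z.

Hence the Betti numbers are b_0 = 2, b_1 = 3, b_2 = 1.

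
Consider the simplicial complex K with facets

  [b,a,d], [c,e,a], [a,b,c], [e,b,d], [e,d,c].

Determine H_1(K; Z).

H_1 = Z.

Take the total order a < b < c < d < e on the vertex set. Then K (dimension 2) consists of the simplices:

  0-simplices (5): a, b, c, d, e
  1-simplices (10): ab, ac, ad, ae, bc, bd, be, cd, ce, de
  2-simplices (5): abc, abd, ace, bde, cde

giving chain groups C_0 ≅ Z^5, C_1 ≅ Z^10, C_2 ≅ Z^5.

∂_1: C_1 → C_0 is given by ∂[p,q] = [q] − [p]. For instance
  ∂ac = c − a.
The 5×10 boundary matrix has rank 4 and Smith normal form diag(1,1,1,1).

Boundary ∂_2: C_2 → C_1 sends each 2-simplex [p,q,r] to [q,r] − [p,r] + [p,q]. For instance
  ∂ace = ce − ae + ac,
  ∂cde = de − ce + cd.
As a 10×5 matrix over Z this has rank 5, with invariant factors (1,1,1,1,1).

Computing H_k = (kernel of ∂_k) / (image of ∂_{k+1}):

  H_1: rank ker ∂_1 − rank ∂_2 = (10 − 4) − 5 = 1, and the invariant factors of ∂_2 are all 1, so H_1 = Z.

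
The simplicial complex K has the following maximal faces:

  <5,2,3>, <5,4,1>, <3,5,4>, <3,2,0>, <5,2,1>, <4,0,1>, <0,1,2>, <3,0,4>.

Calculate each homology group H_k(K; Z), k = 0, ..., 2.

H_0 = Z,  H_1 = 0,  H_2 = Z.

We work with the vertex ordering 0 < 1 < 2 < 3 < 4 < 5. The simplices of K, each written with vertices in increasing order, are:

  0-simplices (6): [0], [1], [2], [3], [4], [5]
  1-simplices (12): [0,1], [0,2], [0,3], [0,4], [1,2], [1,4], [1,5], [2,3], [2,5], [3,4], [3,5], [4,5]
  2-simplices (8): [0,1,2], [0,1,4], [0,2,3], [0,3,4], [1,2,5], [1,4,5], [2,3,5], [3,4,5]

Hence C_0 ≅ Z^6, C_1 ≅ Z^12, C_2 ≅ Z^8.

The boundary map ∂_1: C_1 → C_0 is given by ∂[p,q] = [q] − [p].
The 6×12 boundary matrix has rank 5 and Smith normal form diag(1,1,1,1,1).

The boundary map ∂_2: C_2 → C_1 acts by ∂[p,q,r] = [q,r] − [p,r] + [p,q]. For instance
  ∂[0,1,4] = [1,4] − [0,4] + [0,1],
  ∂[0,1,2] = [1,2] − [0,2] + [0,1].
This gives a 12×8 integer matrix of rank 7; reducing to Smith normal form yields diagonal entries (1,1,1,1,1,1,1).

Reading off H_k = ker ∂_k / im ∂_{k+1}:

  H_0: rank C_0 − rank ∂_1 = 6 − 5 = 1, and the invariant factors of ∂_1 are all 1, so H_0 ≅ Z.
  H_1: rank ker ∂_1 − rank ∂_2 = (12 − 5) − 7 = 0, and the invariant factors of ∂_2 are all 1, so H_1 ≅ 0.
  H_2: rank ker ∂_2 − rank ∂_3 = (8 − 7) − 0 = 1, and there is no ∂_3, so H_2 ≅ Z.

(K is a triangulation of the 2-sphere S^2.)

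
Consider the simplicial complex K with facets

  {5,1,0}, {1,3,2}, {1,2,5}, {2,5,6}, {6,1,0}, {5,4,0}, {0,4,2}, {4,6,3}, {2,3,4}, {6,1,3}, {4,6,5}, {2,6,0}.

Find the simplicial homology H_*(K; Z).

H_0 = Z,  H_1 = Z/2,  H_2 = 0.

Order the vertices as 0 < 1 < 2 < 3 < 4 < 5 < 6. Listing each simplex with vertices in this order, K has dimension 2 with simplices:

  0-simplices (7): [0], [1], [2], [3], [4], [5], [6]
  1-simplices (18): [0,1], [0,2], [0,4], [0,5], [0,6], [1,2], [1,3], [1,5], [1,6], [2,3], [2,4], [2,5], [2,6], [3,4], [3,6], [4,5], [4,6], [5,6]
  2-simplices (12): [0,1,5], [0,1,6], [0,2,4], [0,2,6], [0,4,5], [1,2,3], [1,2,5], [1,3,6], [2,3,4], [2,5,6], [3,4,6], [4,5,6]

giving chain groups C_0 ≅ Z^7, C_1 ≅ Z^18, C_2 ≅ Z^12.

Boundary ∂_1: C_1 → C_0 is given by ∂[p,q] = [q] − [p].
The 7×18 boundary matrix has rank 6 and Smith normal form diag(1,1,1,1,1,1).

The boundary map ∂_2: C_2 → C_1 sends each 2-simplex [p,q,r] to [q,r] − [p,r] + [p,q]. For instance
  ∂[2,3,4] = [3,4] − [2,4] + [2,3],
  ∂[1,3,6] = [3,6] − [1,6] + [1,3].
As a 18×12 matrix over Z this has rank 12, with invariant factors (1,1,1,1,1,1,1,1,1,1,1,2).

Now H_k = ker ∂_k / im ∂_{k+1}, so:

  H_0: rank C_0 − rank ∂_1 = 7 − 6 = 1, and the invariant factors of ∂_1 are all 1, so H_0 = Z.
  H_1: rank ker ∂_1 − rank ∂_2 = (18 − 6) − 12 = 0, and ∂_2 has invariant factor 2 > 1, so H_1 = Z/2.
  H_2: rank ker ∂_2 − rank ∂_3 = (12 − 12) − 0 = 0, and there is no ∂_3, so H_2 = 0.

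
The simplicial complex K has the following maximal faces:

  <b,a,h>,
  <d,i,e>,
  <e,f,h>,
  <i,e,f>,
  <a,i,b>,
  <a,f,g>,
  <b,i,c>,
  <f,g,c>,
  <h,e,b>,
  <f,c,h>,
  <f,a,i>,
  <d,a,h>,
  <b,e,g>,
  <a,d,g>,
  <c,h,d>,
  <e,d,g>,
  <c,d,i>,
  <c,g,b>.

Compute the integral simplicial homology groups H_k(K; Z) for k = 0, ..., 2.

H_0 ≅ Z,  H_1 ≅ Z^2,  H_2 ≅ Z.

Order the vertices as a < b < c < d < e < f < g < h < i. Listing each simplex with vertices in this order, K has dimension 2 with simplices:

  0-simplices (9): a, b, c, d, e, f, g, h, i
  1-simplices (27): ab, ad, af, ag, ah, ai, bc, be, bg, bh, bi, cd, cf, cg, ch, ci, de, dg, dh, di, ef, eg, eh, ei, fg, fh, fi
  2-simplices (18): abh, abi, adg, adh, afg, afi, bcg, bci, beg, beh, cdh, cdi, cfg, cfh, deg, dei, efh, efi

Hence C_0 ≅ Z^9, C_1 ≅ Z^27, C_2 ≅ Z^18.

Boundary ∂_1: C_1 → C_0 maps an edge to its endpoints' difference, ∂[p,q] = q − p. For instance
  ∂ai = i − a.
This gives a 9×27 integer matrix of rank 8; reducing to Smith normal form yields diagonal entries (1,1,1,1,1,1,1,1).

The boundary map ∂_2: C_2 → C_1 sends each 2-simplex [p,q,r] to [q,r] − [p,r] + [p,q]. For instance
  ∂afg = fg − ag + af,
  ∂abh = bh − ah + ab.
The resulting 27×18 matrix has rank 17, and its Smith normal form has invariant factors (1,1,1,1,1,1,1,1,1,1,1,1,1,1,1,1,1).

Computing H_k = (kernel of ∂_k) / (image of ∂_{k+1}):

  H_0: rank C_0 − rank ∂_1 = 9 − 8 = 1, and the invariant factors of ∂_1 are all 1, so H_0 = Z.
  H_1: rank ker ∂_1 − rank ∂_2 = (27 − 8) − 17 = 2, and the invariant factors of ∂_2 are all 1, so H_1 = Z^2.
  H_2: rank ker ∂_2 − rank ∂_3 = (18 − 17) − 0 = 1, and there is no ∂_3, so H_2 = Z.

(K is a triangulation of the torus T^2.)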